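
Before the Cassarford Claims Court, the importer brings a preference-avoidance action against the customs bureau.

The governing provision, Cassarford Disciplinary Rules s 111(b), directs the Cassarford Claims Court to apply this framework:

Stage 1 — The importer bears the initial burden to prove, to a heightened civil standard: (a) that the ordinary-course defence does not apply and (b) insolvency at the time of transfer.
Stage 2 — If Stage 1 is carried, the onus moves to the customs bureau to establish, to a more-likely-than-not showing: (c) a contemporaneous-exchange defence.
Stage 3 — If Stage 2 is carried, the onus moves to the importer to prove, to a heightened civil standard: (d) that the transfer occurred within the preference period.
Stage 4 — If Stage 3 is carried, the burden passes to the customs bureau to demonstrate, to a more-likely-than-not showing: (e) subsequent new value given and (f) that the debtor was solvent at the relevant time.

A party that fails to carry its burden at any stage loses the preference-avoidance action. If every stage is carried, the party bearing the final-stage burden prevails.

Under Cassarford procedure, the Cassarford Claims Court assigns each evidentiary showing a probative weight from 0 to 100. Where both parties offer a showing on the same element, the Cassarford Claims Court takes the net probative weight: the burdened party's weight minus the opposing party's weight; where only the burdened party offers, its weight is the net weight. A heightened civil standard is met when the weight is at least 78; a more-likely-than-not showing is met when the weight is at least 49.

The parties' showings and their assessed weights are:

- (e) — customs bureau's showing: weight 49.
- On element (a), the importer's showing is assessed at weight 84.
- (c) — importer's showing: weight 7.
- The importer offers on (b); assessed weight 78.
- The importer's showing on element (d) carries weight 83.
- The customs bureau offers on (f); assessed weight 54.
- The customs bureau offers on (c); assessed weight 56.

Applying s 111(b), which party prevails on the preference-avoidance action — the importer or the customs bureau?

Stage 1 — burden on importer; standard: a heightened civil standard (weight is at least 78).
    (a): 84 ≥ 78 [met]
    (b): 78 ≥ 78 [met]
  Stage 1 carried; the burden shifts to the customs bureau.
Stage 2 — burden on customs bureau; standard: a more-likely-than-not showing (weight is at least 49).
    (c): 56 − 7 = 49 ≥ 49 [met]
  Stage 2 is satisfied; the onus moves to the importer.
Stage 3 — burden on importer; standard: a heightened civil standard (weight is at least 78).
    (d): 83 ≥ 78 [met]
  All elements met. The burden passes to the customs bureau.
Stage 4 — burden on customs bureau; standard: a more-likely-than-not showing (weight is at least 49).
    (e): 49 ≥ 49 [met]
    (f): 54 ≥ 49 [met]
  All elements met at the final stage.
All stages carried — the customs bureau prevails.

customs bureau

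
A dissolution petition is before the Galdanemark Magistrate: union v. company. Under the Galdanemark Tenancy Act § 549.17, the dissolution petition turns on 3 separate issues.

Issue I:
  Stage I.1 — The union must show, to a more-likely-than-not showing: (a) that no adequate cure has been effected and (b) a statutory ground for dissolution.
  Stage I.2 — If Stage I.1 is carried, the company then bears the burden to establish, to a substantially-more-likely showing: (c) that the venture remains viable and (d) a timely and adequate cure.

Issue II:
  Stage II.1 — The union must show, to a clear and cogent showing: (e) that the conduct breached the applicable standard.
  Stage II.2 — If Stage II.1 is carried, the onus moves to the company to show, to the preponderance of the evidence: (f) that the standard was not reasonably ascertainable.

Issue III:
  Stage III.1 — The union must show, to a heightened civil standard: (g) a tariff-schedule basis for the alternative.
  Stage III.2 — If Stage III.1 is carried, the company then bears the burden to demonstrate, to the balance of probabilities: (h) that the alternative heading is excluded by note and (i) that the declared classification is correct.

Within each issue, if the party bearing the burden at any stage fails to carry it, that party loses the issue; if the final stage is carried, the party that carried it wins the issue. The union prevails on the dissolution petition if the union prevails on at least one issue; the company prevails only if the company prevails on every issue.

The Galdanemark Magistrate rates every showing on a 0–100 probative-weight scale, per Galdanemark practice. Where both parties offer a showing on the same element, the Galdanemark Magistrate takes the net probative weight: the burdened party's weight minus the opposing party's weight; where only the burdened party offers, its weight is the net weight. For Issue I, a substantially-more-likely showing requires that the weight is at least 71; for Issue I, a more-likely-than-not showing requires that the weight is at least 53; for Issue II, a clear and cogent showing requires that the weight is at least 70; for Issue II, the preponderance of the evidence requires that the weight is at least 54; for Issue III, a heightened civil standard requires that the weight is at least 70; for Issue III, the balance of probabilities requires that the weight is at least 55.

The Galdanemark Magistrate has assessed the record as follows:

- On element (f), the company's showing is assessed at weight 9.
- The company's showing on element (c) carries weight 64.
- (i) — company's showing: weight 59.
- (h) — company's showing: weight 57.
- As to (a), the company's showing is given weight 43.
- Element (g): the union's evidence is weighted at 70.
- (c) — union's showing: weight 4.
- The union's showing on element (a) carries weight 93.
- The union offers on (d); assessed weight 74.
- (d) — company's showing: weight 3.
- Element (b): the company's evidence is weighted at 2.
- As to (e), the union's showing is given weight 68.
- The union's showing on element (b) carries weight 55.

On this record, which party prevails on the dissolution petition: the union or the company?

— Issue I —
Stage I.1 — burden on union; standard: a more-likely-than-not showing (weight is at least 53).
    (a): 93 − 43 = 50 < 53 [not met]
    (b): 55 − 2 = 53 ≥ 53 [met]
  Not every element is met, so the union fails to carry Stage I.1.
The company prevails on this issue.
— Issue II —
At Stage II.1 the union must meet a clear and cogent showing (weight is at least 70): on (e) the weight is 68, < 70, so (e) does not meet the standard.
  Stage II.1 not carried; the union fails its burden.
The analysis ends at Stage II.1; the company prevails on this issue.
— Issue III —
Stage III.1 (union, a heightened civil standard, weight is at least 70): (g) 70 ≥ 70 — meets.
  Stage III.1 carried; the burden shifts to the company.
Stage III.2 (company, the balance of probabilities, weight is at least 55): (h) 57 ≥ 55 — meets; (i) 59 ≥ 55 — meets.
  The company carries the last stage.
All stages carried — the company prevails on this issue.
Per-issue: Issue I → company; Issue II → company; Issue III → company. The union must prevail on at least one issue; overall, the company prevails.

company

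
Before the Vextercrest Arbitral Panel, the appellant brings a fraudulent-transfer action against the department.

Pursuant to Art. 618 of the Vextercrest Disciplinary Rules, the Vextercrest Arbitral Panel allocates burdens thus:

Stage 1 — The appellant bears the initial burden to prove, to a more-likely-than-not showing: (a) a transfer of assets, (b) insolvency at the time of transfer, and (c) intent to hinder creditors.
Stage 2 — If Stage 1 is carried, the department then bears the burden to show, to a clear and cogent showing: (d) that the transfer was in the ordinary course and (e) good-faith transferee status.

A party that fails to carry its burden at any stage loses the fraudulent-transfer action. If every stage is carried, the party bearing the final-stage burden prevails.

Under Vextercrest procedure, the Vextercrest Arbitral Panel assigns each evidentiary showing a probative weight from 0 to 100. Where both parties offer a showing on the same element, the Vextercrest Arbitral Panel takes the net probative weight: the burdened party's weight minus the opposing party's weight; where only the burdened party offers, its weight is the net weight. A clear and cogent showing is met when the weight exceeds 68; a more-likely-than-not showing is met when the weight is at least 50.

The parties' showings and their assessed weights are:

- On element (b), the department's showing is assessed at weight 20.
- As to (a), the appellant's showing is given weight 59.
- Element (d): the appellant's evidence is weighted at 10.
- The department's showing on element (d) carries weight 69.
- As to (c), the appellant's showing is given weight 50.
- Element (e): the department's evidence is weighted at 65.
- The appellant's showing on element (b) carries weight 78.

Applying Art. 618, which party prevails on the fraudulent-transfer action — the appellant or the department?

appellant

At Stage 1 the appellant must meet a more-likely-than-not showing (weight is at least 50): on (a) the weight is 59, ≥ 50, so (a) meets the standard; on (b) the weight is 78 less the opposing 20 gives net 58, ≥ 50, so (b) meets the standard; on (c) the weight is 50, ≥ 50, so (c) meets the standard.
  Stage 1 is satisfied; the onus moves to the department.
At Stage 2 the department must meet a clear and cogent showing (weight exceeds 68): on (d) the weight is 69 less the opposing 10 gives net 59, ≤ 68, so (d) does not meet the standard; on (e) the weight is 65, which does not exceed 68, so (e) does not meet the standard.
  The department does not carry Stage 2.
The appellant prevails.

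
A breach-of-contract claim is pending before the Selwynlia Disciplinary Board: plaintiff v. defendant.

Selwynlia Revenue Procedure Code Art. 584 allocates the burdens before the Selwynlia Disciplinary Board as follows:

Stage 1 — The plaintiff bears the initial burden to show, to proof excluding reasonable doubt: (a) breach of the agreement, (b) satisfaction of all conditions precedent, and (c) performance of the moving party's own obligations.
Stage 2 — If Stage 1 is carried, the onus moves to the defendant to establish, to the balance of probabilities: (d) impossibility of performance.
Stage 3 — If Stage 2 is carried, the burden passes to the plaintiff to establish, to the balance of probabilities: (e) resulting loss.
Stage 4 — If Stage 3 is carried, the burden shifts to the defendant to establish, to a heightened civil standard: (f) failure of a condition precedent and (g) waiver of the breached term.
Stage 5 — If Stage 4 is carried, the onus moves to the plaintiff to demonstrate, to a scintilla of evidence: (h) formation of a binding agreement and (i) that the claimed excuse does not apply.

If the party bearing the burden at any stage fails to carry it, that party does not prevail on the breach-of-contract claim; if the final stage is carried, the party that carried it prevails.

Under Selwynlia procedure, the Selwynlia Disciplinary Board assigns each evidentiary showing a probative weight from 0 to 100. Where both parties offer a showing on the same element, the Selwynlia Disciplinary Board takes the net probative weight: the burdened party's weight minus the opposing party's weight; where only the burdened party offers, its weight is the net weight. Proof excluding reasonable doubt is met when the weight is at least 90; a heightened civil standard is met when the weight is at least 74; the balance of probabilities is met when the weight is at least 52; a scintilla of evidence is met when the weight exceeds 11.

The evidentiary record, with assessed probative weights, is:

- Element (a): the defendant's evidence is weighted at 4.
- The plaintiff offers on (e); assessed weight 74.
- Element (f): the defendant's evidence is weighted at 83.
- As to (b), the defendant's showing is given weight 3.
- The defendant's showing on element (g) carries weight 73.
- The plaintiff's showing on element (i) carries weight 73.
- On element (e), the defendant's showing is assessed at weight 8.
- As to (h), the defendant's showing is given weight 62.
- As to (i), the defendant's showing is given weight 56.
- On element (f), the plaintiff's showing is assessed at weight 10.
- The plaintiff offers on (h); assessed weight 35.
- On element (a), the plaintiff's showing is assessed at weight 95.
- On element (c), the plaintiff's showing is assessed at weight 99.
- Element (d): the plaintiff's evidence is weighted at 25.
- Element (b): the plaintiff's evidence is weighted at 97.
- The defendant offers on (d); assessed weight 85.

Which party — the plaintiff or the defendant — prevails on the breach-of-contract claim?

plaintiff

Stage 1 — burden on plaintiff; standard: proof excluding reasonable doubt (weight is at least 90).
    (a): 95 − 4 = 91 ≥ 90 [met]
    (b): 97 − 3 = 94 ≥ 90 [met]
    (c): 99 ≥ 90 [met]
  Stage 1 carried; the burden shifts to the defendant.
Stage 2 — burden on defendant; standard: the balance of probabilities (weight is at least 52).
    (d): 85 − 25 = 60 ≥ 52 [met]
  The defendant carries Stage 2; the plaintiff now bears the burden.
Stage 3 — burden on plaintiff; standard: the balance of probabilities (weight is at least 52).
    (e): 74 − 8 = 66 ≥ 52 [met]
  Stage 3 is satisfied; the onus moves to the defendant.
Stage 4 — burden on defendant; standard: a heightened civil standard (weight is at least 74).
    (f): 83 − 10 = 73 < 74 [not met]
    (g): 73 < 74 [not met]
  The defendant does not carry Stage 4.
The analysis ends at Stage 4; the plaintiff prevails.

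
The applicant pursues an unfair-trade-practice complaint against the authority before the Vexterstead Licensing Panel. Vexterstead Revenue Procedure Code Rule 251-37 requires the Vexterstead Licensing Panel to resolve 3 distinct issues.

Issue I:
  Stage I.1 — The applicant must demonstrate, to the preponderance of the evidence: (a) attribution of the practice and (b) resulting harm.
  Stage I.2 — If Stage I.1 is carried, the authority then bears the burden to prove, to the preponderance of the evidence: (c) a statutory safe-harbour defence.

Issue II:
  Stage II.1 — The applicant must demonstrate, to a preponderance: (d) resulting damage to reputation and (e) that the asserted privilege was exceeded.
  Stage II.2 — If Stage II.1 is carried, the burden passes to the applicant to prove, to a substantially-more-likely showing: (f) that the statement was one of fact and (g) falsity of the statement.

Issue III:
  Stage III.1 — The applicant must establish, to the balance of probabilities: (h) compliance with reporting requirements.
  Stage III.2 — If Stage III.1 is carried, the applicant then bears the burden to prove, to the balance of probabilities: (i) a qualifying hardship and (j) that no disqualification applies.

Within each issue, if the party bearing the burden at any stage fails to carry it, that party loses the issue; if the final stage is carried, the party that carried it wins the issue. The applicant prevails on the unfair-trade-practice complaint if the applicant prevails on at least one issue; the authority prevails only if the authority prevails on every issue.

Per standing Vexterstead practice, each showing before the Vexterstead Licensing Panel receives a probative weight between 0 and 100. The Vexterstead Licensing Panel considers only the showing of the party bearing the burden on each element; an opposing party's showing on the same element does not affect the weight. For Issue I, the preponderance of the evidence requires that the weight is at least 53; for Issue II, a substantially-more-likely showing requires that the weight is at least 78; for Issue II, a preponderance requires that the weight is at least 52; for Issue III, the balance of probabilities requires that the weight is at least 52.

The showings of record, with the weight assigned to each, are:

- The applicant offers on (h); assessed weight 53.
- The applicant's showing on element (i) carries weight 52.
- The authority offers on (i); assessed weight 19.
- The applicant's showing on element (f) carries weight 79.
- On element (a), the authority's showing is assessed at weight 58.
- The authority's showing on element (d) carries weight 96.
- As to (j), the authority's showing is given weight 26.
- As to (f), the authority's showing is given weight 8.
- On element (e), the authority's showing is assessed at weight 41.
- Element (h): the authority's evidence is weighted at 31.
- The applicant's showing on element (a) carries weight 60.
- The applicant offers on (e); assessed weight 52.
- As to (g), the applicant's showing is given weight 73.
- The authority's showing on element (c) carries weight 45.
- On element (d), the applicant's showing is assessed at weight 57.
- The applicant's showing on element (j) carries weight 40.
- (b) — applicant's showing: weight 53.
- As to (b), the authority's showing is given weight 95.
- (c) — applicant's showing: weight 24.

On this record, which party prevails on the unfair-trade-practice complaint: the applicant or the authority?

applicant

— Issue I —
Stage I.1 (applicant, the preponderance of the evidence, weight is at least 53): (a) 60 (authority's 58 disregarded) ≥ 53 — meets; (b) 53 (authority's 95 disregarded) ≥ 53 — meets.
  Stage I.1 carried; the burden shifts to the authority.
Stage I.2 (authority, the preponderance of the evidence, weight is at least 53): (c) 45 (applicant's 24 disregarded) < 53 — fails.
  Not every element is met, so the authority fails to carry Stage I.2.
So the applicant prevails on this issue.
— Issue II —
At Stage II.1 the applicant must meet a preponderance (weight is at least 52): on (d) the weight is 57 (the authority's 96 is given no effect), ≥ 52, so (d) meets the standard; on (e) the weight is 52 (the authority's 41 is given no effect), which does reach 52, so (e) meets the standard.
  All elements met. The applicant retains the burden for Stage II.2.
At Stage II.2 the applicant must meet a substantially-more-likely showing (weight is at least 78): on (f) the weight is 79 (the authority's 8 is given no effect), ≥ 78, so (f) meets the standard; on (g) the weight is 73, which does not reach 78, so (g) does not meet the standard.
  Stage II.2 not carried; the applicant fails its burden.
The analysis ends at Stage II.2; the authority prevails on this issue.
— Issue III —
At Stage III.1 the applicant must meet the balance of probabilities (weight is at least 52): on (h) the weight is 53 (the authority's 31 is given no effect), which does reach 52, so (h) meets the standard.
  Stage III.1 carried; the burden remains with the applicant.
At Stage III.2 the applicant must meet the balance of probabilities (weight is at least 52): on (i) the weight is 52 (the authority's 19 is given no effect), ≥ 52, so (i) meets the standard; on (j) the weight is 40 (the authority's 26 is given no effect), < 52, so (j) does not meet the standard.
  Stage III.2 not carried; the applicant fails its burden.
The authority prevails on this issue.
Per-issue: Issue I → applicant; Issue II → authority; Issue III → authority. The applicant must prevail on at least one issue; overall, the applicant prevails.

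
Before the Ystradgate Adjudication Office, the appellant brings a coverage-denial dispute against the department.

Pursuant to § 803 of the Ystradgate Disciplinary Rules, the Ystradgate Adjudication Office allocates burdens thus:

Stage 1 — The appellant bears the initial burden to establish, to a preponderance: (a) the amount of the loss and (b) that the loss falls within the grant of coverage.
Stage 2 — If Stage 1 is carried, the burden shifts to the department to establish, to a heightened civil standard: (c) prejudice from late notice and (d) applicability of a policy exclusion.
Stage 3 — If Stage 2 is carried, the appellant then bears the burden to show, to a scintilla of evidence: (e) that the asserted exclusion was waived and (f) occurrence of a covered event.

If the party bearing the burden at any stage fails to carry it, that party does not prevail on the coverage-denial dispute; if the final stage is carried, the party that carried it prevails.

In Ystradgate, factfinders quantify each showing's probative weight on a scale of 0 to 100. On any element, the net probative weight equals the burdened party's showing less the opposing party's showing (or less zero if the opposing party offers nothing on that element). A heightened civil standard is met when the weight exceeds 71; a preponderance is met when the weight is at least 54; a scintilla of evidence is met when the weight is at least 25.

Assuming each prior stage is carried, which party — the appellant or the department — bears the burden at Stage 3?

Stage 3's rule assigns the burden to the appellant (to a scintilla of evidence).

appellant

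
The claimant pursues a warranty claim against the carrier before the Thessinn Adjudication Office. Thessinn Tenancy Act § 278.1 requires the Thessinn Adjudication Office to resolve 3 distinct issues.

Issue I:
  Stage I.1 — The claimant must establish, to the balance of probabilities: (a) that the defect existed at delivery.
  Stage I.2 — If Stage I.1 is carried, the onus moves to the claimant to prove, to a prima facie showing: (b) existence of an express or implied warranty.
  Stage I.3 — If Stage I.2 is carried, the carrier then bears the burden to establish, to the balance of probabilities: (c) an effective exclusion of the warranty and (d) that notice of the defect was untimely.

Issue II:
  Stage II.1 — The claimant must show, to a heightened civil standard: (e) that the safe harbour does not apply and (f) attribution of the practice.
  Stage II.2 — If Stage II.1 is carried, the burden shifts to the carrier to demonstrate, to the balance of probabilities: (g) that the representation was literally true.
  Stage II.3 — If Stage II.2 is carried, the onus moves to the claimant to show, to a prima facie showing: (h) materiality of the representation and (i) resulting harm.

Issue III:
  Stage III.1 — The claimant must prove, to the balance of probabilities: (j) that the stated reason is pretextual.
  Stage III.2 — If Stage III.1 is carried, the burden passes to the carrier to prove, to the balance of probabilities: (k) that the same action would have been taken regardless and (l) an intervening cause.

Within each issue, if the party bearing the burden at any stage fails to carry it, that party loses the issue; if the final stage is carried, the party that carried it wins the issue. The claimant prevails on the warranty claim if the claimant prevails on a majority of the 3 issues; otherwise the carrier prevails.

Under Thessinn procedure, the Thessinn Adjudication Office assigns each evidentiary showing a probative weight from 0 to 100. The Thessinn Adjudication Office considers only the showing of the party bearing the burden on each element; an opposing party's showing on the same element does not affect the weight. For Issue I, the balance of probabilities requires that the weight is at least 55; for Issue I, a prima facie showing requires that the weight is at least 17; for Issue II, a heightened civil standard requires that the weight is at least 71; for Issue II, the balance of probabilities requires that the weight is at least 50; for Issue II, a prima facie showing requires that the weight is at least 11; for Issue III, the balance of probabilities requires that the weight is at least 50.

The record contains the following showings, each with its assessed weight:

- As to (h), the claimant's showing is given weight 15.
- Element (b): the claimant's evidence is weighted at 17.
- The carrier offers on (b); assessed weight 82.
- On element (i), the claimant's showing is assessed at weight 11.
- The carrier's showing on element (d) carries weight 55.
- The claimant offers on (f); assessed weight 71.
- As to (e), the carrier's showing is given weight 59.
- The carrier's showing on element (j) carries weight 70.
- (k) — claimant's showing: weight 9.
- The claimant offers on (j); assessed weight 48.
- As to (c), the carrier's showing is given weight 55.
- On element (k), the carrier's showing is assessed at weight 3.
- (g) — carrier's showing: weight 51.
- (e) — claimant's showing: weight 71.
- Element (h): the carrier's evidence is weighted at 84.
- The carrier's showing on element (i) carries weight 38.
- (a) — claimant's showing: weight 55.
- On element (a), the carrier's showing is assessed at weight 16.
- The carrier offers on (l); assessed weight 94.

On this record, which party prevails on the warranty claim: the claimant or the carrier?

— Issue I —
Stage I.1 (claimant, the balance of probabilities, weight is at least 55): (a) 55 (carrier's 16 disregarded) ≥ 55 — meets.
  Stage I.1 carried; the burden remains with the claimant.
Stage I.2 (claimant, a prima facie showing, weight is at least 17): (b) 17 (carrier's 82 disregarded) ≥ 17 — meets.
  All elements met. The burden passes to the carrier.
Stage I.3 (carrier, the balance of probabilities, weight is at least 55): (c) 55 ≥ 55 — meets; (d) 55 ≥ 55 — meets.
  All elements met at the final stage.
All stages carried — the carrier prevails on this issue.
— Issue II —
At Stage II.1 the claimant must meet a heightened civil standard (weight is at least 71): on (e) the weight is 71 (the carrier's 59 is given no effect), ≥ 71, so (e) meets the standard; on (f) the weight is 71, which does reach 71, so (f) meets the standard.
  Stage II.1 is satisfied; the onus moves to the carrier.
At Stage II.2 the carrier must meet the balance of probabilities (weight is at least 50): on (g) the weight is 51, ≥ 50, so (g) meets the standard.
  The carrier carries Stage II.2; the claimant now bears the burden.
At Stage II.3 the claimant must meet a prima facie showing (weight is at least 11): on (h) the weight is 15 (the carrier's 84 is given no effect), which does reach 11, so (h) meets the standard; on (i) the weight is 11 (the carrier's 38 is given no effect), which does reach 11, so (i) meets the standard.
  Stage II.3 carried; the final stage is satisfied.
Every stage carried; the claimant prevails on this issue.
— Issue III —
At Stage III.1 the claimant must meet the balance of probabilities (weight is at least 50): on (j) the weight is 48 (the carrier's 70 is given no effect), which does not reach 50, so (j) does not meet the standard.
  Stage III.1 not carried; the claimant fails its burden.
So the carrier prevails on this issue.
Per-issue: Issue I → carrier; Issue II → claimant; Issue III → carrier. The claimant must prevail on a majority of issues; overall, the carrier prevails.

carrier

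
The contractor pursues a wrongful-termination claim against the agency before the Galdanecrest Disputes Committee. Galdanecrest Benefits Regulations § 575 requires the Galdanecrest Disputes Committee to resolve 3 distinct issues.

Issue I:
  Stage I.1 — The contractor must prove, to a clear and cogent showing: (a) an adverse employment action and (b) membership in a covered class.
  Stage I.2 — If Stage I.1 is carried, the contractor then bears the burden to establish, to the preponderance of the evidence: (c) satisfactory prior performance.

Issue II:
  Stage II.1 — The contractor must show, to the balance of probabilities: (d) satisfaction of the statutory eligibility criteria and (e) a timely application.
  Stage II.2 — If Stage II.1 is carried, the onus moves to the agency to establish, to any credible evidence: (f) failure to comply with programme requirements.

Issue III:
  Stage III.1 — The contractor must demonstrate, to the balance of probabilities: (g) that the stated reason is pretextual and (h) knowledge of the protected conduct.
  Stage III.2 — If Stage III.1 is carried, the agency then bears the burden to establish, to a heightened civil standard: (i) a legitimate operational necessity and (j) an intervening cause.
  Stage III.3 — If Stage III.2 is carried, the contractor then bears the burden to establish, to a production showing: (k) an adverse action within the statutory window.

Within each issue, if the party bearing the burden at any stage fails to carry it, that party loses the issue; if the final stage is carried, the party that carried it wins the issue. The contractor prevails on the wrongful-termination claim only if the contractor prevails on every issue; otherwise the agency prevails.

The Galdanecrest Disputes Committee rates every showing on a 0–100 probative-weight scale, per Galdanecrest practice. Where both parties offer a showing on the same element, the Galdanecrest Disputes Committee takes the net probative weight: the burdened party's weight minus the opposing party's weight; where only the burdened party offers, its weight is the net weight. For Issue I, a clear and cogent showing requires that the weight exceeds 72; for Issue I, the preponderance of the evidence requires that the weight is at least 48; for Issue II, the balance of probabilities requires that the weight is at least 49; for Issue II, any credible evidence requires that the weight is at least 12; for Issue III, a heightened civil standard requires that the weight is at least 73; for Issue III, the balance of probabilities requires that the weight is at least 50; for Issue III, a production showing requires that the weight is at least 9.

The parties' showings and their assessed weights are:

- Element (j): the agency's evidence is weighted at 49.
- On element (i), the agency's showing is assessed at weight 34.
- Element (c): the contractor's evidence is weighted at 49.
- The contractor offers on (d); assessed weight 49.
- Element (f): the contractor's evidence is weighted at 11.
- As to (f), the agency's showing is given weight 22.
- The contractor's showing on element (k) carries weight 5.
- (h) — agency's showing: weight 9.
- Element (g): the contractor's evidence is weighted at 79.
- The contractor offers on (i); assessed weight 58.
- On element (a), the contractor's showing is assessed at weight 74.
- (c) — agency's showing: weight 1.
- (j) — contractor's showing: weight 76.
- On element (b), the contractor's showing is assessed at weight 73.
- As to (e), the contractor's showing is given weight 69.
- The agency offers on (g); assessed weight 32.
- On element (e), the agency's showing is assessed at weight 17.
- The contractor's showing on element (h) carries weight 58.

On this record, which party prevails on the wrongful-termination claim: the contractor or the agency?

agency

— Issue I —
Stage I.1 — burden on contractor; standard: a clear and cogent showing (weight exceeds 72).
    (a): 74 > 72 [met]
    (b): 73 > 72 [met]
  Stage I.1 carried; the burden remains with the contractor.
Stage I.2 — burden on contractor; standard: the preponderance of the evidence (weight is at least 48).
    (c): 49 − 1 = 48 ≥ 48 [met]
  All elements met at the final stage.
With every stage satisfied, the contractor prevails on this issue.
— Issue II —
At Stage II.1 the contractor must meet the balance of probabilities (weight is at least 49): on (d) the weight is 49, ≥ 49, so (d) meets the standard; on (e) the weight is 69 less the opposing 17 gives net 52, which does reach 49, so (e) meets the standard.
  Stage II.1 carried; the burden shifts to the agency.
At Stage II.2 the agency must meet any credible evidence (weight is at least 12): on (f) the weight is 22 less the opposing 11 gives net 11, which does not reach 12, so (f) does not meet the standard.
  Stage II.2 not carried; the agency fails its burden.
The contractor prevails on this issue.
— Issue III —
Stage III.1 (contractor, the balance of probabilities, weight is at least 50): (g) net 79−32=47 < 50 — fails; (h) net 58−9=49 < 50 — fails.
  The contractor does not carry Stage III.1.
The analysis ends at Stage III.1; the agency prevails on this issue.
Per-issue: Issue I → contractor; Issue II → contractor; Issue III → agency. The contractor must prevail on every issue; overall, the agency prevails.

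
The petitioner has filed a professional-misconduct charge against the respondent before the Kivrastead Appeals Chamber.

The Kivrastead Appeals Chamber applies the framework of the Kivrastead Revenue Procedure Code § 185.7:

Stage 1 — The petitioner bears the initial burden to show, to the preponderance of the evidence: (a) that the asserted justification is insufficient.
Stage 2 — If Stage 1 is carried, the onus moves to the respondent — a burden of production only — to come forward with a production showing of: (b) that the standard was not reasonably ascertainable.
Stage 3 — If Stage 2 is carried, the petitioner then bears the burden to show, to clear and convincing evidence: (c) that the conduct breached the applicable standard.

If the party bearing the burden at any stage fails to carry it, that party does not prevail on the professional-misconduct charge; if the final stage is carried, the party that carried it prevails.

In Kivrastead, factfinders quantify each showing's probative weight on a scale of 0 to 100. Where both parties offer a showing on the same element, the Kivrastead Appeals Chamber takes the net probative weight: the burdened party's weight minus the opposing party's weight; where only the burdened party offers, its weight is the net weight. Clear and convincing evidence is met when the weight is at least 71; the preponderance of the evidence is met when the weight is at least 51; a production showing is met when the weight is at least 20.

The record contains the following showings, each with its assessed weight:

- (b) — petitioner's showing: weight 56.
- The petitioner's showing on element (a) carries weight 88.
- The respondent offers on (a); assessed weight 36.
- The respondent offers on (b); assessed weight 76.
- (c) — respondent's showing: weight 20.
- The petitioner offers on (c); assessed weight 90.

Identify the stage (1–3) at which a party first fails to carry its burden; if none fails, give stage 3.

stage 3

Stage 1 — burden on petitioner; standard: the preponderance of the evidence (weight is at least 51).
    (a): 88 − 36 = 52 ≥ 51 [met]
  Stage 1 carried; the burden shifts to the respondent.
Stage 2 — burden on respondent; standard: a production showing (weight is at least 20).
    (b): 76 − 56 = 20 ≥ 20 [met]
  Stage 2 is satisfied; the onus moves to the petitioner.
Stage 3 — burden on petitioner; standard: clear and convincing evidence (weight is at least 71).
    (c): 90 − 20 = 70 < 71 [not met]
  Not every element is met, so the petitioner fails to carry Stage 3.
The analysis ends at Stage 3; the respondent prevails.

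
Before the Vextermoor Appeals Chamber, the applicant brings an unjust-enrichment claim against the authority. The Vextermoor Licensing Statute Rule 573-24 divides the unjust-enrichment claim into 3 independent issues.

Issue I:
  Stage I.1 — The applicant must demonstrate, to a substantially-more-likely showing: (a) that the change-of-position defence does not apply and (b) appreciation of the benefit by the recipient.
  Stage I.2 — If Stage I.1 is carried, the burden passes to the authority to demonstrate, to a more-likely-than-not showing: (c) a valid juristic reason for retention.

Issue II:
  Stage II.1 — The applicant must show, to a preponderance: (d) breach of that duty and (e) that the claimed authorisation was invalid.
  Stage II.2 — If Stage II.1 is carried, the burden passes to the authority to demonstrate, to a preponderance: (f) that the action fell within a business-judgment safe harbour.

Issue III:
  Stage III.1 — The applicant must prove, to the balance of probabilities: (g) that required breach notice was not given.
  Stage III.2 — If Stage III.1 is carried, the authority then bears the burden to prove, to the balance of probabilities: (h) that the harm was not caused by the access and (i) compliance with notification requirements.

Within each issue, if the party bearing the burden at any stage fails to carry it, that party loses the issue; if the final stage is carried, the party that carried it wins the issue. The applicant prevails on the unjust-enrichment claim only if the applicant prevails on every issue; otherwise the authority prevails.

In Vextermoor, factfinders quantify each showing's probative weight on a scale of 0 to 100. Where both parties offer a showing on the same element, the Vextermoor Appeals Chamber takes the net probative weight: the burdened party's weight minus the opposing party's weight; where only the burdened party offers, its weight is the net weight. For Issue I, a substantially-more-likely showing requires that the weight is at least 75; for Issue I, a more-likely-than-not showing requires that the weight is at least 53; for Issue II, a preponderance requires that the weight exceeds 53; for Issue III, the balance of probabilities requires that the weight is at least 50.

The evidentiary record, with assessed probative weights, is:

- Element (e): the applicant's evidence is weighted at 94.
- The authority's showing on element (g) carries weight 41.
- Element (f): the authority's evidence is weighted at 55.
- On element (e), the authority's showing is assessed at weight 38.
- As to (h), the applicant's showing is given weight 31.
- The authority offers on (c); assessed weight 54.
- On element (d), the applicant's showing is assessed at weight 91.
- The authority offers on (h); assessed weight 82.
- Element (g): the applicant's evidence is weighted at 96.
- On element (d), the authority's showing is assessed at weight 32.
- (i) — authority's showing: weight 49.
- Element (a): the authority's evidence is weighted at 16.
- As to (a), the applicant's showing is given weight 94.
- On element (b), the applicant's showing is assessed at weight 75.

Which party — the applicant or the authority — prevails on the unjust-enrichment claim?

— Issue I —
Stage I.1 (applicant, a substantially-more-likely showing, weight is at least 75): (a) net 94−16=78 ≥ 75 — meets; (b) 75 ≥ 75 — meets.
  All elements met. The burden passes to the authority.
Stage I.2 (authority, a more-likely-than-not showing, weight is at least 53): (c) 54 ≥ 53 — meets.
  All elements met at the final stage.
With every stage satisfied, the authority prevails on this issue.
— Issue II —
Stage II.1 — burden on applicant; standard: a preponderance (weight exceeds 53).
    (d): 91 − 32 = 59 > 53 [met]
    (e): 94 − 38 = 56 > 53 [met]
  Stage II.1 is satisfied; the onus moves to the authority.
Stage II.2 — burden on authority; standard: a preponderance (weight exceeds 53).
    (f): 55 > 53 [met]
  The authority carries the last stage.
With every stage satisfied, the authority prevails on this issue.
— Issue III —
At Stage III.1 the applicant must meet the balance of probabilities (weight is at least 50): on (g) the weight is 96 less the opposing 41 gives net 55, which does reach 50, so (g) meets the standard.
  All elements met. The burden passes to the authority.
At Stage III.2 the authority must meet the balance of probabilities (weight is at least 50): on (h) the weight is 82 less the opposing 31 gives net 51, which does reach 50, so (h) meets the standard; on (i) the weight is 49, which does not reach 50, so (i) does not meet the standard.
  Not every element is met, so the authority fails to carry Stage III.2.
So the applicant prevails on this issue.
Per-issue: Issue I → authority; Issue II → authority; Issue III → applicant. The applicant must prevail on every issue; overall, the authority prevails.

authority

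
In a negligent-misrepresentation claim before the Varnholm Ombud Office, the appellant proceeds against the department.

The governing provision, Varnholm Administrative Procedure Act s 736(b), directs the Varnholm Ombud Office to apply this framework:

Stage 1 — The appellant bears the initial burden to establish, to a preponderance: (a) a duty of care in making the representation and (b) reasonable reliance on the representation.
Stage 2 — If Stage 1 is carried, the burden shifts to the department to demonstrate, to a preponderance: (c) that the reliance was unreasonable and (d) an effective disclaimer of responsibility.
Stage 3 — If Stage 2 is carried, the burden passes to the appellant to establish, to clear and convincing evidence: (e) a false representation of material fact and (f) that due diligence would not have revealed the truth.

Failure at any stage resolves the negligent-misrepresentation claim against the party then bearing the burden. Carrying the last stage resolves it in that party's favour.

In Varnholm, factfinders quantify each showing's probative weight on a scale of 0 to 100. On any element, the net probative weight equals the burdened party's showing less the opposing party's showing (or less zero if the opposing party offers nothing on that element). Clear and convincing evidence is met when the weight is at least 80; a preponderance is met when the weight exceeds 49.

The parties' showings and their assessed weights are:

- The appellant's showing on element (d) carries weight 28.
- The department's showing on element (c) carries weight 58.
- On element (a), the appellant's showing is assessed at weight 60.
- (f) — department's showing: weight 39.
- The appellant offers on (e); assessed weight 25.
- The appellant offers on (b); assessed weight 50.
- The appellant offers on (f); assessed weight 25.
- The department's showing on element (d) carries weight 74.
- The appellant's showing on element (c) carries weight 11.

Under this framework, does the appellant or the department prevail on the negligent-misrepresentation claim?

appellant

Stage 1 — burden on appellant; standard: a preponderance (weight exceeds 49).
    (a): 60 > 49 [met]
    (b): 50 > 49 [met]
  The appellant carries Stage 1; the department now bears the burden.
Stage 2 — burden on department; standard: a preponderance (weight exceeds 49).
    (c): 58 − 11 = 47 ≤ 49 [not met]
    (d): 74 − 28 = 46 ≤ 49 [not met]
  Not every element is met, so the department fails to carry Stage 2.
The analysis ends at Stage 2; the appellant prevails.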